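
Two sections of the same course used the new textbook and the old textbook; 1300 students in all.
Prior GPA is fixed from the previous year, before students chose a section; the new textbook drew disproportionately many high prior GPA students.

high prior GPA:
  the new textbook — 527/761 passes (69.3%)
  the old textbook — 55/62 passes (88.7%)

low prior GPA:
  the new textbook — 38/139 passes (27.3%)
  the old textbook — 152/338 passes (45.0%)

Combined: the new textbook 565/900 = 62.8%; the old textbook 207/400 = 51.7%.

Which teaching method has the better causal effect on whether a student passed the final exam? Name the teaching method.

the old textbook

The prior GPA band-specific comparison favours the old textbook throughout, but the pooled figures favour the new textbook. The question is whether to condition on prior GPA band.
Prior GPA band satisfies the back-door criterion: it is not a descendant of the teaching method, and it blocks the spurious path from teaching method to outcome. Adjusting for it (i.e., using the within-prior GPA band rates) gives the causal effect.
Within each level — high prior GPA: 69.3% vs 88.7%; low prior GPA: 27.3% vs 45.0% — the old textbook is higher every time.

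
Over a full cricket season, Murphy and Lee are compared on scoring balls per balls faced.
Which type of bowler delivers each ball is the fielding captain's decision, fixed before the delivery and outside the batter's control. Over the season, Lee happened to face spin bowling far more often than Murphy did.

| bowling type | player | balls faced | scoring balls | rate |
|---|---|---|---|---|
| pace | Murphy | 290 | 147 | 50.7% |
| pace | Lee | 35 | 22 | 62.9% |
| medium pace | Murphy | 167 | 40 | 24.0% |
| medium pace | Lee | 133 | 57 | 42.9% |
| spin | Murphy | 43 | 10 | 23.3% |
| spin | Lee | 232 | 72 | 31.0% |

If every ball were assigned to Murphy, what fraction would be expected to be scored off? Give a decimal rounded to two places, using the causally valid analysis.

Bowling type differs across players for reasons unrelated to any effect of the player itself, and it separately predicts the outcome — a classic confounder. We must compare within bowling type levels.
Standardising Murphy to the population bowling type mix: 0.361·147/290 + 0.333·40/167 + 0.306·10/43 = 0.334.

0.33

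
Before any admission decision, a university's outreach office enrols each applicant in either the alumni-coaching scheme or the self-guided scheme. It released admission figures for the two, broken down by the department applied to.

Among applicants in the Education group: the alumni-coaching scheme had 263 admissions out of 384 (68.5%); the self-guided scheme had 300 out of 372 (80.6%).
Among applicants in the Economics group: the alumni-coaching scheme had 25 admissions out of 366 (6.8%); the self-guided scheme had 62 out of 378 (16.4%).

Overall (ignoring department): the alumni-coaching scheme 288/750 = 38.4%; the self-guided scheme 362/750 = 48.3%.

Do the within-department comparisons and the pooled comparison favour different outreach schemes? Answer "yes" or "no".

Within each department level (Education 68.5% vs 80.6%; Economics 6.8% vs 16.4%), the self-guided scheme has the higher rate every time. Pooled: 38.4% vs 48.3% — the self-guided scheme has the higher rate overall. They agree.

no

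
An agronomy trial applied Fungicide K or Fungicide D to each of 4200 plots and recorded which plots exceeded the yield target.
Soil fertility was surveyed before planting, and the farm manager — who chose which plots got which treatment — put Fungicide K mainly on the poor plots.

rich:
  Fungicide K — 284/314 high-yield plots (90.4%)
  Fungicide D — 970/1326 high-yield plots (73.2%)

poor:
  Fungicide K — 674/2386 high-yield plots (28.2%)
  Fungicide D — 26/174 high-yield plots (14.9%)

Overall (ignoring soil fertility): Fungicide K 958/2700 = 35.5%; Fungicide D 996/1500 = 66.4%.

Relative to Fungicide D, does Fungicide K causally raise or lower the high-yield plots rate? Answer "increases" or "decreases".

Within every soil fertility level Fungicide K has the higher rate, yet pooled Fungicide D does — Simpson's reversal.
The imbalance in soil fertility arose from how plots were allocated, not from anything the fungicide did; and soil fertility independently affects the outcome. The pooled gap is confounded — condition on soil fertility.
Within each level — rich: 90.4% vs 73.2%; poor: 28.2% vs 14.9% — Fungicide K is higher every time.

increases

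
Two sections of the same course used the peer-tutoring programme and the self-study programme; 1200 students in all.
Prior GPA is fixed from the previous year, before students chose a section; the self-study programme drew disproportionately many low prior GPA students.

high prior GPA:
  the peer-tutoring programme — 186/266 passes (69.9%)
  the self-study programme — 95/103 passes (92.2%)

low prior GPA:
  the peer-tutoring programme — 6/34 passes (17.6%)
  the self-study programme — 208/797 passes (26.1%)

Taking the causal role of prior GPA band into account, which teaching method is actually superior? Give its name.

the self-study programme

the self-study programme is higher inside every prior GPA band stratum but the peer-tutoring programme is higher in aggregate. Whether to stratify depends on how prior GPA band relates to the teaching method.
Prior GPA band differs across teaching methods for reasons unrelated to any effect of the teaching method itself, and it separately predicts the outcome — a classic confounder. We must compare within prior GPA band levels.
Within each level — high prior GPA: 69.9% vs 92.2%; low prior GPA: 17.6% vs 26.1% — the self-study programme is higher every time.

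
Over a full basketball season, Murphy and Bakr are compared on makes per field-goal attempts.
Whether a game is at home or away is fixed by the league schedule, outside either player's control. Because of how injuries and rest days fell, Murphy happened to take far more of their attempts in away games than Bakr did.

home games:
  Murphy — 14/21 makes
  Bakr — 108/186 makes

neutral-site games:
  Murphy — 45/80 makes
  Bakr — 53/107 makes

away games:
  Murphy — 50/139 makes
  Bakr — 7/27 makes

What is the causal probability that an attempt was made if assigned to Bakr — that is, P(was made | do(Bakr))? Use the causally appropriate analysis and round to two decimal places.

The stratified and pooled comparisons disagree (Murphy wins within each game venue; Bakr wins overall), so the answer turns on the causal role of game venue.
Game venue satisfies the back-door criterion: it is not a descendant of the player, and it blocks the spurious path from player to outcome. Adjusting for it (i.e., using the within-game venue rates) gives the causal effect.
Standardising Bakr to the population game venue mix: 0.370·108/186 + 0.334·53/107 + 0.296·7/27 = 0.457.

0.46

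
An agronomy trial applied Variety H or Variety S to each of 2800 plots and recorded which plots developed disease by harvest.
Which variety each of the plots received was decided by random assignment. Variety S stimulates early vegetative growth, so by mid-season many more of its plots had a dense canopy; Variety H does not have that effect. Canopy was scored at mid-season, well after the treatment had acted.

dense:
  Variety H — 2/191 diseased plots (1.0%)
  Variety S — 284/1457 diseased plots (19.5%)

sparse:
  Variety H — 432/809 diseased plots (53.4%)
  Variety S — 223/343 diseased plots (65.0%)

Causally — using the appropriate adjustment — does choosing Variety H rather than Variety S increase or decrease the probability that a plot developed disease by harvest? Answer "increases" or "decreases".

increases

The mid-season canopy-specific comparison favours Variety H throughout, but the pooled figures favour Variety S. The question is whether to condition on mid-season canopy.
Mid-season canopy is downstream of the variety. One should not condition on a consequence of treatment, so the overall rates are the right comparison.
Pooled: Variety H 43.4% vs Variety S 28.2%; Variety S is lower overall.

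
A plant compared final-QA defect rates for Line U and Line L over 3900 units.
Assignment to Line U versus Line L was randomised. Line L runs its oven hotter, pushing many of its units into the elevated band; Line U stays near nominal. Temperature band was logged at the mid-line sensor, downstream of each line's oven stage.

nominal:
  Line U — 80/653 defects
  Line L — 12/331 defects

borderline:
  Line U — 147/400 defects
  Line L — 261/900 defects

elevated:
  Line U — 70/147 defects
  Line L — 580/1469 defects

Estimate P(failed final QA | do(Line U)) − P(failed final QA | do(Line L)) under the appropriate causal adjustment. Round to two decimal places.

The stratified and pooled comparisons disagree (Line L wins within each in-process temperature band; Line U wins overall), so the answer turns on the causal role of in-process temperature band.
In-process temperature band is recorded after the line and is itself shifted by it — it sits on the causal path from line to outcome. Conditioning on a mediator would strip out part of the effect we want; the pooled comparison gives the total causal effect.
The causal difference is the pooled difference: 0.247 − 0.316 = -0.068.

-0.07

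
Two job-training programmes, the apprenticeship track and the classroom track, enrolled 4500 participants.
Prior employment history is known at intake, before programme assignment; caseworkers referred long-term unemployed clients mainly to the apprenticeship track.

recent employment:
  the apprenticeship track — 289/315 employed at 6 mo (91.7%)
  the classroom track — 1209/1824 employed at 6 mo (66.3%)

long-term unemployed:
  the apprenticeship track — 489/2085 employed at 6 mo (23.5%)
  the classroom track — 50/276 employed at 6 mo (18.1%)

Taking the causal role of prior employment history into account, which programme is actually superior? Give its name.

the apprenticeship track is higher inside every prior employment history stratum but the classroom track is higher in aggregate. Whether to stratify depends on how prior employment history relates to the programme.
Prior employment history differs across programmes for reasons unrelated to any effect of the programme itself, and it separately predicts the outcome — a classic confounder. We must compare within prior employment history levels.
Within each level — recent employment: 91.7% vs 66.3%; long-term unemployed: 23.5% vs 18.1% — the apprenticeship track is higher every time.

the apprenticeship track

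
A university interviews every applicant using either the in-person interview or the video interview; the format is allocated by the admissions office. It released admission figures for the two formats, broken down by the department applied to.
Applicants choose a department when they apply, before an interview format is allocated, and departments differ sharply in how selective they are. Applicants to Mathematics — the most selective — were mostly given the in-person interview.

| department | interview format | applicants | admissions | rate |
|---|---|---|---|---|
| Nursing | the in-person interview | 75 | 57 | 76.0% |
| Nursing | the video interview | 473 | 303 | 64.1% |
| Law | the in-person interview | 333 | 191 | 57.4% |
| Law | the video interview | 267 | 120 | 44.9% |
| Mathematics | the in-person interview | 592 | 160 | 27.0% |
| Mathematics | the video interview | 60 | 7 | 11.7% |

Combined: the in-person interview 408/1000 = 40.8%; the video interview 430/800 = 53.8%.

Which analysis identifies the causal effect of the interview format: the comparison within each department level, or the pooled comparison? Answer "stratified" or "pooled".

Nothing the interview format does changes department; the imbalance is an allocation artefact. With department also predicting the outcome, the pooled figure is confounded, and the within-stratum comparison is the causal one.
Within each level — Nursing: 76.0% vs 64.1%; Law: 57.4% vs 44.9%; Mathematics: 27.0% vs 11.7% — the in-person interview is higher every time.

stratified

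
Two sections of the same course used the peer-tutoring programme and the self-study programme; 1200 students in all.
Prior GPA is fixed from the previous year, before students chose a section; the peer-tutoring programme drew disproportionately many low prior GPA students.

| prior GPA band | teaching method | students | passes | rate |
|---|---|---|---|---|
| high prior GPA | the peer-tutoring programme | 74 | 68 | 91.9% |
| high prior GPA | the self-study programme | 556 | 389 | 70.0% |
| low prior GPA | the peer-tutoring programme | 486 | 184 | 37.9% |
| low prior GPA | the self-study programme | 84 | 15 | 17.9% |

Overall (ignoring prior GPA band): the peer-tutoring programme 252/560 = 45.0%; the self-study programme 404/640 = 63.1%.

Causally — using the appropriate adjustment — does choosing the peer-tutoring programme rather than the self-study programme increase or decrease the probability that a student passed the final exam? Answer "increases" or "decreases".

increases

Here prior GPA band is a common cause — it drives both which teaching method a case falls under and the outcome. The crude comparison mixes populations; the stratum-specific rates are the causally relevant ones.
Within each level — high prior GPA: 91.9% vs 70.0%; low prior GPA: 37.9% vs 17.9% — the peer-tutoring programme is higher every time.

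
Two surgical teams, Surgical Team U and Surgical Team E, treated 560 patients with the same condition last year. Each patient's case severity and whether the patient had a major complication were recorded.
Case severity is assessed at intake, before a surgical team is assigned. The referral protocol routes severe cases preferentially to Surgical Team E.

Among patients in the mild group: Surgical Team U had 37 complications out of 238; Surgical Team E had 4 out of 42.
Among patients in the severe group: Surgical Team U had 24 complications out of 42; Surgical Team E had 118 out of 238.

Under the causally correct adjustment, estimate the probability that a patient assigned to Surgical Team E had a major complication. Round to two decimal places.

0.30

The imbalance in case severity arose from how patients were allocated, not from anything the surgical team did; and case severity independently affects the outcome. The pooled gap is confounded — condition on case severity.
Standardising Surgical Team E to the population case severity mix: 0.500·4/42 + 0.500·118/238 = 0.296.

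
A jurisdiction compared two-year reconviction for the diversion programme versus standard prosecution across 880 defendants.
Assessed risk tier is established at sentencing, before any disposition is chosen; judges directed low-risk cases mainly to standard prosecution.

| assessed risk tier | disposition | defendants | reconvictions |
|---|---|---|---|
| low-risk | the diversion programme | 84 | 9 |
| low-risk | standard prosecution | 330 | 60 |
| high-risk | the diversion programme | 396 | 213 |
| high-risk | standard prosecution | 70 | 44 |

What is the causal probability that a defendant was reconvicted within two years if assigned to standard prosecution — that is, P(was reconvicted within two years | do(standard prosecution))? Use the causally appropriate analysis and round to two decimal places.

the diversion programme is lower inside every assessed risk tier stratum but standard prosecution is lower in aggregate. Whether to stratify depends on how assessed risk tier relates to the disposition.
Since assessed risk tier is a pre-existing factor (not a product of the disposition) and it affects the outcome on its own, it is a confounder. The stratified rates, not the pooled rate, identify the causal effect.
Standardising standard prosecution to the population assessed risk tier mix: 0.470·60/330 + 0.530·44/70 = 0.418.

0.42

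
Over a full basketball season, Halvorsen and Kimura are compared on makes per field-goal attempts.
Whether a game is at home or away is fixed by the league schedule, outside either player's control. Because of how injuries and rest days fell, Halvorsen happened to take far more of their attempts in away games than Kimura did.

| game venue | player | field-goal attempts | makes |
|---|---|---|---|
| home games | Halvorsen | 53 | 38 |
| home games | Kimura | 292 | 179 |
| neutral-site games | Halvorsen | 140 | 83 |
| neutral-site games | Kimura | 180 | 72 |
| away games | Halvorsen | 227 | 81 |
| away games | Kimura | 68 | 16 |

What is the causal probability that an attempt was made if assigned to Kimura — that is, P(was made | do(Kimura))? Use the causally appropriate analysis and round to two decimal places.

0.43

Within every game venue level Halvorsen has the higher rate, yet pooled Kimura does — Simpson's reversal.
Since game venue is a pre-existing factor (not a product of the player) and it affects the outcome on its own, it is a confounder. The stratified rates, not the pooled rate, identify the causal effect.
Standardising Kimura to the population game venue mix: 0.359·179/292 + 0.333·72/180 + 0.307·16/68 = 0.426.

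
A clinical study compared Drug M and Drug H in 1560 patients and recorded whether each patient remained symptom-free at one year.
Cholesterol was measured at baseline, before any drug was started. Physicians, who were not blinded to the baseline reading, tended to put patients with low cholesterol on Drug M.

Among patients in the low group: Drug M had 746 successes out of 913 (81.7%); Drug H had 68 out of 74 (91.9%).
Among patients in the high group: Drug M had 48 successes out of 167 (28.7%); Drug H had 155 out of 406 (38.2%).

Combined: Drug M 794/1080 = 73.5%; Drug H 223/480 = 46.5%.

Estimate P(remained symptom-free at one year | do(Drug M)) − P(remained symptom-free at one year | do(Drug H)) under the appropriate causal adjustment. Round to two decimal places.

-0.10

The cholesterol-specific comparison favours Drug H throughout, but the pooled figures favour Drug M. The question is whether to condition on cholesterol.
Here cholesterol is a common cause — it drives both which drug a case falls under and the outcome. The crude comparison mixes populations; the stratum-specific rates are the causally relevant ones.
Adjusting over the population distribution of cholesterol: 0.633·(0.817−0.919) + 0.367·(0.287−0.382) = -0.099.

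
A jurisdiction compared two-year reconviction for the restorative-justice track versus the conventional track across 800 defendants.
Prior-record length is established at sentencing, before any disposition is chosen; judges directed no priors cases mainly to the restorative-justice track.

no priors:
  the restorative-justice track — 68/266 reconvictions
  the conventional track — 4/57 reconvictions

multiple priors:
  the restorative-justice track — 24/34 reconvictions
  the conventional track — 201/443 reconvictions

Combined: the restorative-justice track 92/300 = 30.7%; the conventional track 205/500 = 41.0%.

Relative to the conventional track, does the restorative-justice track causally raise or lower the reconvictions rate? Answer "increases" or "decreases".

Prior-record length differs across dispositions for reasons unrelated to any effect of the disposition itself, and it separately predicts the outcome — a classic confounder. We must compare within prior-record length levels.
Within each level — no priors: 25.6% vs 7.0%; multiple priors: 70.6% vs 45.4% — the conventional track is lower every time.

increases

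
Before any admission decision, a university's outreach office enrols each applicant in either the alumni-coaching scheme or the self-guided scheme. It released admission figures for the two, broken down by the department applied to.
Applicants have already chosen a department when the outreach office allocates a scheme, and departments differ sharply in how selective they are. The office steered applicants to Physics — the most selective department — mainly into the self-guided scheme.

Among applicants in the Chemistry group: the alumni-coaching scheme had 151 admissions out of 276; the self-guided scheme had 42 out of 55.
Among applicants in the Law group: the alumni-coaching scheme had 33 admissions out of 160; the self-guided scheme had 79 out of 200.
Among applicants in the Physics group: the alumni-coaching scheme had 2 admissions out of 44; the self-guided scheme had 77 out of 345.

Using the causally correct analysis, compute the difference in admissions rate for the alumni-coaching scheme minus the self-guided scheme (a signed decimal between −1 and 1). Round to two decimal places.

-0.19

the self-guided scheme is higher inside every department stratum but the alumni-coaching scheme is higher in aggregate. Whether to stratify depends on how department relates to the outreach scheme.
Department is set before the outreach scheme has any effect — it is not caused by the outreach scheme — and it independently drives the outcome. That makes it a confounder, so the causal comparison is within department levels.
Adjusting over the population distribution of department: 0.306·(0.547−0.764) + 0.333·(0.206−0.395) + 0.360·(0.045−0.223) = -0.193.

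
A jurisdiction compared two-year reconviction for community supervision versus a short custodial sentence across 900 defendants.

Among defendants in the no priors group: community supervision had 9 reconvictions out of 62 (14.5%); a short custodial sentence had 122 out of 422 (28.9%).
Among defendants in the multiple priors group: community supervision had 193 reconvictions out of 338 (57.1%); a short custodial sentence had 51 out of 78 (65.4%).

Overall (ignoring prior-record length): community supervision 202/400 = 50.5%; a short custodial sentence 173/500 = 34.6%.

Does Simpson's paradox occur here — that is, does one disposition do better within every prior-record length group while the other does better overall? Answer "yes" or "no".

Within each prior-record length level (no priors 14.5% vs 28.9%; multiple priors 57.1% vs 65.4%), community supervision has the lower rate every time. Pooled: 50.5% vs 34.6% — a short custodial sentence has the lower rate overall. The two comparisons disagree.

yes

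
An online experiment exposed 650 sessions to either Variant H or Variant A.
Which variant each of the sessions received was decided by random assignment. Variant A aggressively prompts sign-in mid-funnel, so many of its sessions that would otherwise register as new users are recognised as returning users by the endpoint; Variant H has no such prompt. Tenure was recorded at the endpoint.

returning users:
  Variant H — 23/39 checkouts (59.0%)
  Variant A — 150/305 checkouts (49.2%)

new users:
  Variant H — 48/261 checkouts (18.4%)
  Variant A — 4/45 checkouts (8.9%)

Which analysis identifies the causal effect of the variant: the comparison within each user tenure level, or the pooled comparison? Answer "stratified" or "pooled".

pooled

User tenure is recorded after the variant and is itself shifted by it — it sits on the causal path from variant to outcome. Conditioning on a mediator would strip out part of the effect we want; the pooled comparison gives the total causal effect.
Pooled: Variant H 23.7% vs Variant A 44.0%; Variant A is higher overall.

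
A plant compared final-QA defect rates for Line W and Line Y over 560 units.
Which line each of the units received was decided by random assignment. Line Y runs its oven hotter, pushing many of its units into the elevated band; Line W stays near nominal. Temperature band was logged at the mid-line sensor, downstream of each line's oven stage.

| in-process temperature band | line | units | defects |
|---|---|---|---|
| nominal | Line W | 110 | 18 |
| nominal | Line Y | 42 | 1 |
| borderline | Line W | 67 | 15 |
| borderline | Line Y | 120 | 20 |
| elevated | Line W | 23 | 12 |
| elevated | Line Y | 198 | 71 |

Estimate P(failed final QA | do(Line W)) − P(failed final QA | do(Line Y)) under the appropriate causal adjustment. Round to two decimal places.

-0.03

The stratified and pooled comparisons disagree (Line Y wins within each in-process temperature band; Line W wins overall), so the answer turns on the causal role of in-process temperature band.
In-process temperature band is downstream of the line. One should not condition on a consequence of treatment, so the overall rates are the right comparison.
The causal difference is the pooled difference: 0.225 − 0.256 = -0.031.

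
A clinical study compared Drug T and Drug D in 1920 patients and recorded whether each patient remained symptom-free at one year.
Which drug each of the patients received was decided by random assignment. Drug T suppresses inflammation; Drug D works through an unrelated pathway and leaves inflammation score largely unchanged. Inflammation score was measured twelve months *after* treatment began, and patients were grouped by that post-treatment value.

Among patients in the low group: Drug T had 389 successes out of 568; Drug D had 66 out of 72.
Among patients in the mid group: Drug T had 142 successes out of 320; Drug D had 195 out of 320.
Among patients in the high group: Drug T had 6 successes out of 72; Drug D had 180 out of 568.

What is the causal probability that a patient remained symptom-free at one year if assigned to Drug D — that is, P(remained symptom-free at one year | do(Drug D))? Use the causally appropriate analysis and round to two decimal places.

0.46

Because the drug influences inflammation score, inflammation score is a post-treatment mediator, not a confounder. Stratifying on it would bias the estimate; the causal effect is the crude pooled difference.
So P(outcome | do(Drug D)) is just the pooled rate for Drug D: 441/960 = 0.459.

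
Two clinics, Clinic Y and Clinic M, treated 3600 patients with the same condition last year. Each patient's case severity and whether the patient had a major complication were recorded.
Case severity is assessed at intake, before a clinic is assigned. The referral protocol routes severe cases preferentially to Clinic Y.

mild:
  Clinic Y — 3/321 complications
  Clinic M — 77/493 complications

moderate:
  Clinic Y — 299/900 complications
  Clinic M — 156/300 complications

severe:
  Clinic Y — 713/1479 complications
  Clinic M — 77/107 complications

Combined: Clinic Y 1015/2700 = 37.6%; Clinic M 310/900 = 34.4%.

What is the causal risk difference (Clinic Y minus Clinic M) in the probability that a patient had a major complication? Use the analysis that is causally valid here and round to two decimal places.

-0.20

Within every case severity level Clinic Y has the lower rate, yet pooled Clinic M does — Simpson's reversal.
Here case severity is a common cause — it drives both which clinic a case falls under and the outcome. The crude comparison mixes populations; the stratum-specific rates are the causally relevant ones.
Adjusting over the population distribution of case severity: 0.226·(0.009−0.156) + 0.333·(0.332−0.520) + 0.441·(0.482−0.720) = -0.200.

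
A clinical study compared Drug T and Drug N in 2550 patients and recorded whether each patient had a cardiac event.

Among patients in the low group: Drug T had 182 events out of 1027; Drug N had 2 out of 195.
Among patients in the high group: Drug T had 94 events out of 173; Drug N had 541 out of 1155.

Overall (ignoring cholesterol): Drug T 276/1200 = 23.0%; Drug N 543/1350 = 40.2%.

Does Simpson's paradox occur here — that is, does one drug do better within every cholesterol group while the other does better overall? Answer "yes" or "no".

Within each cholesterol level (low 17.7% vs 1.0%; high 54.3% vs 46.8%), Drug N has the lower rate every time. Pooled: 23.0% vs 40.2% — Drug T has the lower rate overall. The two comparisons disagree.

yes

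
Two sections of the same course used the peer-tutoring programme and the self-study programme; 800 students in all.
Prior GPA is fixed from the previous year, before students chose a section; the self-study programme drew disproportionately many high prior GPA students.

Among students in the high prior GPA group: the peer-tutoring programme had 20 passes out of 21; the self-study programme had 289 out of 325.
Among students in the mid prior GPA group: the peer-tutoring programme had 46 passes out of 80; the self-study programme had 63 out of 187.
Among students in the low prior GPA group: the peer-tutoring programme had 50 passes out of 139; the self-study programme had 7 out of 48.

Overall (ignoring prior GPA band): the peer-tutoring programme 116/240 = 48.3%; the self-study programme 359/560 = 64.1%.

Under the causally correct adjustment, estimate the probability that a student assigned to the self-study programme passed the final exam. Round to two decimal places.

0.53

the peer-tutoring programme is higher inside every prior GPA band stratum but the self-study programme is higher in aggregate. Whether to stratify depends on how prior GPA band relates to the teaching method.
Prior GPA band is set before the teaching method has any effect — it is not caused by the teaching method — and it independently drives the outcome. That makes it a confounder, so the causal comparison is within prior GPA band levels.
Standardising the self-study programme to the population prior GPA band mix: 0.432·289/325 + 0.334·63/187 + 0.234·7/48 = 0.531.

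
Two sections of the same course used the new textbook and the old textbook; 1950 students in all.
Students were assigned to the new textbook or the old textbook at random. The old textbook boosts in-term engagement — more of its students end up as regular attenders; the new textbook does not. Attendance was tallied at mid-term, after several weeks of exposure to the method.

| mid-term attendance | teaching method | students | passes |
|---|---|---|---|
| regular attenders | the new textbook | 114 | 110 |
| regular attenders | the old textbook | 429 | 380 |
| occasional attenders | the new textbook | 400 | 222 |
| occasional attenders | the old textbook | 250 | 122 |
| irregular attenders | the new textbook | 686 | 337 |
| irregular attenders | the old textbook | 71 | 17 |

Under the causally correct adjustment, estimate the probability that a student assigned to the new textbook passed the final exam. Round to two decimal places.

0.56

Stratifying would compare teaching methods among students the teaching methods themselves sorted into mid-term attendance groups — a form of selection on an intermediate. The unconditioned pooled rates give the total causal effect.
So P(outcome | do(the new textbook)) is just the pooled rate for the new textbook: 669/1200 = 0.557.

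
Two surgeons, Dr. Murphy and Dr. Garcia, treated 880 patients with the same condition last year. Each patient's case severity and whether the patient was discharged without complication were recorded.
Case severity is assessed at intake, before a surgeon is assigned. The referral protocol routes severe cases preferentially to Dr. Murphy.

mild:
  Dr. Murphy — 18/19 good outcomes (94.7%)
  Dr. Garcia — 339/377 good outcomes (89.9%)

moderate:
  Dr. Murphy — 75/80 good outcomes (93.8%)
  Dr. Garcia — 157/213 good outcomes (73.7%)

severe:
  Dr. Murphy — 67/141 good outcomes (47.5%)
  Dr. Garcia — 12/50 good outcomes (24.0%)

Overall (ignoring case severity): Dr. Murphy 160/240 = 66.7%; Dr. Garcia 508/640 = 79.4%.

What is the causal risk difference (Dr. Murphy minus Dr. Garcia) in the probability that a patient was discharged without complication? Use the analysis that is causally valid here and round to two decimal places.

+0.14

Nothing the surgeon does changes case severity; the imbalance is an allocation artefact. With case severity also predicting the outcome, the pooled figure is confounded, and the within-stratum comparison is the causal one.
Adjusting over the population distribution of case severity: 0.450·(0.947−0.899) + 0.333·(0.938−0.737) + 0.217·(0.475−0.240) = +0.139.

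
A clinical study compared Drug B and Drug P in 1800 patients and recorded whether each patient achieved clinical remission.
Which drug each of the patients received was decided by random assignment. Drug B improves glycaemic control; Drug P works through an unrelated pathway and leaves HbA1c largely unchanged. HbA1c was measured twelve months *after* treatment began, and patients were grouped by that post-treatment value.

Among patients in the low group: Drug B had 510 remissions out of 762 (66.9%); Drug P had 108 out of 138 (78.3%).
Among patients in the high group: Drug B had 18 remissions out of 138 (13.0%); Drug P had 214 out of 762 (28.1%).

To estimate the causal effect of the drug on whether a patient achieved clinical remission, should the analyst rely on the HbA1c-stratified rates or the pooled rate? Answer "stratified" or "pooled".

pooled

Drug P is higher inside every HbA1c stratum but Drug B is higher in aggregate. Whether to stratify depends on how HbA1c relates to the drug.
HbA1c lies on the pathway drug → HbA1c → outcome, so adjusting for it blocks the indirect effect. For the total causal effect of drug, use the unadjusted pooled rates.
Pooled: Drug B 58.7% vs Drug P 35.8%; Drug B is higher overall.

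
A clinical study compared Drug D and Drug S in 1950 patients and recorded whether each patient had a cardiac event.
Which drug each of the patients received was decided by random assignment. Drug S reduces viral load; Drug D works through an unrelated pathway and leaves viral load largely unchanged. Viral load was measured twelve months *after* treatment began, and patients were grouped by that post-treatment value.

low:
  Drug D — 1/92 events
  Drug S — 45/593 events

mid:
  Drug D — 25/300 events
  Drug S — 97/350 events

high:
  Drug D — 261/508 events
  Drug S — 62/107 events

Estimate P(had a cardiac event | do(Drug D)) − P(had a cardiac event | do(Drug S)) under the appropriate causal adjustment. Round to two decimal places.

+0.12

Viral load lies on the pathway drug → viral load → outcome, so adjusting for it blocks the indirect effect. For the total causal effect of drug, use the unadjusted pooled rates.
The causal difference is the pooled difference: 0.319 − 0.194 = +0.125.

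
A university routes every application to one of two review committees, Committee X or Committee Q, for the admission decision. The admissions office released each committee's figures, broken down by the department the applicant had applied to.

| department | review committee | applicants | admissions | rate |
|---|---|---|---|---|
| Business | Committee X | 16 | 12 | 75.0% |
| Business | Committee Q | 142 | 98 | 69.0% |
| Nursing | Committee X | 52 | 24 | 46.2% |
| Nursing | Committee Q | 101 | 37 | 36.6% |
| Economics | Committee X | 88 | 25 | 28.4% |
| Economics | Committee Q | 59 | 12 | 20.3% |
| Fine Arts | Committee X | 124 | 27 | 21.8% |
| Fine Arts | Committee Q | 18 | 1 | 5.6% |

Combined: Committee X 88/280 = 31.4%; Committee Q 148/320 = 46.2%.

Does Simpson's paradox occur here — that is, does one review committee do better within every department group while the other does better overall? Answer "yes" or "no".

Within each department level (Business 75.0% vs 69.0%; Nursing 46.2% vs 36.6%; Economics 28.4% vs 20.3%; Fine Arts 21.8% vs 5.6%), Committee X has the higher rate every time. Pooled: 31.4% vs 46.2% — Committee Q has the higher rate overall. The two comparisons disagree.

yes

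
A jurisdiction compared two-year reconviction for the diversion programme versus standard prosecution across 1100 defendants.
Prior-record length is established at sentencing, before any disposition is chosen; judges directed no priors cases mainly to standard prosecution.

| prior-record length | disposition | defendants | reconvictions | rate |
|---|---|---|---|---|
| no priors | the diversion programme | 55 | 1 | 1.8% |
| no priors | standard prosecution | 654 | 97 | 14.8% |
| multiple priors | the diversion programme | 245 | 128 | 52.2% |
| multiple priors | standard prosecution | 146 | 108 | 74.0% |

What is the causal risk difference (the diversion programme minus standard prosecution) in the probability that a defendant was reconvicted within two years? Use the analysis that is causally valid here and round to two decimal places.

-0.16

The stratified and pooled comparisons disagree (the diversion programme wins within each prior-record length; standard prosecution wins overall), so the answer turns on the causal role of prior-record length.
Here prior-record length is a common cause — it drives both which disposition a case falls under and the outcome. The crude comparison mixes populations; the stratum-specific rates are the causally relevant ones.
Adjusting over the population distribution of prior-record length: 0.645·(0.018−0.148) + 0.355·(0.522−0.740) = -0.161.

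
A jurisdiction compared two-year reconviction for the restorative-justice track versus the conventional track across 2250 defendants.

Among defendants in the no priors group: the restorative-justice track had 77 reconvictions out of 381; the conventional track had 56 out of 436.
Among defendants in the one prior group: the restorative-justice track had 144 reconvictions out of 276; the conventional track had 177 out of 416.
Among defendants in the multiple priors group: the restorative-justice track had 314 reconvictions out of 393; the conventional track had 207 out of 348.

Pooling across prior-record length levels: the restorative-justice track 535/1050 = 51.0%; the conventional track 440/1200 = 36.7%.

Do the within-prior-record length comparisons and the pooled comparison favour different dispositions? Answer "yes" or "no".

no

Within each prior-record length level (no priors 20.2% vs 12.8%; one prior 52.2% vs 42.5%; multiple priors 79.9% vs 59.5%), the conventional track has the lower rate every time. Pooled: 51.0% vs 36.7% — the conventional track has the lower rate overall. They agree.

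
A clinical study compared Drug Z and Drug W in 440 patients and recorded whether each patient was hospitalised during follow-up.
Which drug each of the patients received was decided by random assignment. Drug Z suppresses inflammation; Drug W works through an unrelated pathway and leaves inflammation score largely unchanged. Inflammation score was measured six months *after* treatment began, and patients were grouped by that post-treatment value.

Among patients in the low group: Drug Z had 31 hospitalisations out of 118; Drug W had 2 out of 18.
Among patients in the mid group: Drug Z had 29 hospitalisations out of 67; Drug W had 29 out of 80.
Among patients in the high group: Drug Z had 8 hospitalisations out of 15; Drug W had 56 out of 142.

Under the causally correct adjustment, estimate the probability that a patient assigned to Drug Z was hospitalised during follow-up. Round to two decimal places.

0.34

Drug W is lower inside every inflammation score stratum but Drug Z is lower in aggregate. Whether to stratify depends on how inflammation score relates to the drug.
Stratifying would compare drugs among patients the drugs themselves sorted into inflammation score groups — a form of selection on an intermediate. The unconditioned pooled rates give the total causal effect.
So P(outcome | do(Drug Z)) is just the pooled rate for Drug Z: 68/200 = 0.340.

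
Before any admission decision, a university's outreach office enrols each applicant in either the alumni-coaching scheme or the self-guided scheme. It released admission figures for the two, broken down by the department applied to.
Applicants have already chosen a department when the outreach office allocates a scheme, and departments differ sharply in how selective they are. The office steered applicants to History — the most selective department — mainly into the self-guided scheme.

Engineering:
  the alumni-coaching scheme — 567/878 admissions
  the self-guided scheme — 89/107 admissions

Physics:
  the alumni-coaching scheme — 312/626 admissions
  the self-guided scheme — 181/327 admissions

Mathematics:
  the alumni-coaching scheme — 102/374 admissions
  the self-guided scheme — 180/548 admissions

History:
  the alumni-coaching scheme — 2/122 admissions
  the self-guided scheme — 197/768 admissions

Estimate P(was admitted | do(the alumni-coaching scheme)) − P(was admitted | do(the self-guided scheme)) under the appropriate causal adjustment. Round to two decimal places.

-0.13

Here department is a common cause — it drives both which outreach scheme a case falls under and the outcome. The crude comparison mixes populations; the stratum-specific rates are the causally relevant ones.
Adjusting over the population distribution of department: 0.263·(0.646−0.832) + 0.254·(0.498−0.554) + 0.246·(0.273−0.328) + 0.237·(0.016−0.257) = -0.134.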